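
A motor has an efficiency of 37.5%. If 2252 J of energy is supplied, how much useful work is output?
W_out = η × W_in = 0.375 × 2252 = 844.5 J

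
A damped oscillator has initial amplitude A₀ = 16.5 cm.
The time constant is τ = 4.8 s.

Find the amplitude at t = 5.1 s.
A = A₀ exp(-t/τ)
A = A₀ exp(−t/τ) = 16.5×exp(−5.1/4.8) = 5.702 cm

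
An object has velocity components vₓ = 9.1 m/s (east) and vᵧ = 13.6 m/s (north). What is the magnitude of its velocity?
|v| = √(vₓ² + vᵧ²) = √(9.1² + 13.6²) = √(267.77) = 16.36 m/s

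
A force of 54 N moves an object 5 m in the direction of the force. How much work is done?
W = Fd = 54×5 = 270.0 J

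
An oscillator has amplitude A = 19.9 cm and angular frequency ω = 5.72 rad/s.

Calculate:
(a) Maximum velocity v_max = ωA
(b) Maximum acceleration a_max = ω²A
v_max = ωA = 5.72×0.199 = 1.138 m/s
a_max = ω²A = 5.72²×0.199 = 6.511 m/s²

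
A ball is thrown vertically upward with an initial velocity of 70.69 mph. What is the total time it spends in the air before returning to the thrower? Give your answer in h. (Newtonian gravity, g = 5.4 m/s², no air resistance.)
t_total = 2v₀/g (with unit conversion) = 0.003251 h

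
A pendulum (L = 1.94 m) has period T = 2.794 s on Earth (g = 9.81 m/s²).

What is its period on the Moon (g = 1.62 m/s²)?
T = 2π√(L/g), so T_moon/T_earth = √(g_earth/g_moon)
T_moon = 2π√(1.94/1.62) = 6.876 s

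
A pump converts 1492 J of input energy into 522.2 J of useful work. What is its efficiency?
η = W_out/W_in = 522.2/1492 = 0.35 = 35.0%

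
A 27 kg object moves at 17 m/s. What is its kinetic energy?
KE = ½mv² = ½×27×17² = 3901.5 J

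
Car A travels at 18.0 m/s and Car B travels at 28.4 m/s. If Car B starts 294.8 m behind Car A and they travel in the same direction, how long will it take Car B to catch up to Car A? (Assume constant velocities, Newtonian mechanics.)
Relative speed: v_rel = 28.4 - 18.0 = 10.4 m/s
Time to catch: t = d₀/v_rel = 294.8/10.4 = 28.35 s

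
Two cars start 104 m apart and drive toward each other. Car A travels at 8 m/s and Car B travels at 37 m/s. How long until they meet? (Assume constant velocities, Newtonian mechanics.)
Combined speed: v_combined = 8 + 37 = 45 m/s
Time to meet: t = d/45 = 104/45 = 2.31 s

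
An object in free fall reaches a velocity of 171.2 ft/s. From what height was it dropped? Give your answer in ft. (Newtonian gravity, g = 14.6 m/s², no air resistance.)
h = v²/(2g) (with unit conversion) = 305.9 ft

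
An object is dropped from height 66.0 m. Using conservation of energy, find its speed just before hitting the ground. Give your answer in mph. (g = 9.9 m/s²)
mgh = ½mv² → v = √(2gh) = √(2×9.9×66) = 36.15 m/s = 80.86 mph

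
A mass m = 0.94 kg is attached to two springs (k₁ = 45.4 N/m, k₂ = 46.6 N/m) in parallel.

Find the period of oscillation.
k_eq = k₁+k₂ = 92 N/m
T = 2π√(m/k_eq) = 2π√(0.94/92) = 0.6351 s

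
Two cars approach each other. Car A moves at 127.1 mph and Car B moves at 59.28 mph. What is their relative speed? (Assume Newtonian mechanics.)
v_rel = v_A + v_B = 127.1 + 59.28 = 186.4 mph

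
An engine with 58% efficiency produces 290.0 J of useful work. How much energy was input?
W_in = W_out/η = 290.0/0.58 = 500.0 J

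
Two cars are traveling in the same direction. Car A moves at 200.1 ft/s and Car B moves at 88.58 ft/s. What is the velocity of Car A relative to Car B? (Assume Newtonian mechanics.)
v_rel = v_A - v_B = 200.1 - 88.58 = 111.5 ft/s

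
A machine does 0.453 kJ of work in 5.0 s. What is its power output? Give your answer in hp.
P = W/t = 453 J / 5 s = 90.6 W = 0.1215 hp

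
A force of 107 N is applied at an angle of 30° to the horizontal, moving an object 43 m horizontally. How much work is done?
W = Fd cosθ = 107×43×cos(30°) = 3984.6 J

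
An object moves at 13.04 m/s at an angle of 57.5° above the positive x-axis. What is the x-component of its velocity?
vₓ = v cos(θ) = 13.04 × cos(57.5°) = 7.01 m/s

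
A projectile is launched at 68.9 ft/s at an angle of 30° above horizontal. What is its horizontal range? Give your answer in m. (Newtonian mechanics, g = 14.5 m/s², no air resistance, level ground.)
R = v₀² sin(2θ) / g (with unit conversion) = 26.34 m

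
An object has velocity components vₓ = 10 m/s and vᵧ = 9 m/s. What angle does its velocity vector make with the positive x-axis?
θ = arctan(vᵧ/vₓ) = arctan(9/10) = 41.99°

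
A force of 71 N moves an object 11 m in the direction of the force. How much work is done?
W = Fd = 71×11 = 781.0 J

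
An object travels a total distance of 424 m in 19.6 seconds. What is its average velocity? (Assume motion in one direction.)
v_avg = Δd / Δt = 424 / 19.6 = 21.63 m/s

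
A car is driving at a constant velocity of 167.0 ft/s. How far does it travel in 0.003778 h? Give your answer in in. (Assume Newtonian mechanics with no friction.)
d = vt (with unit conversion) = 27260.0 in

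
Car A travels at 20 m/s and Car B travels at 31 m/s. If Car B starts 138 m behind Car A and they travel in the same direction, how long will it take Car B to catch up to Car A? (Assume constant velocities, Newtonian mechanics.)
Relative speed: v_rel = 31 - 20 = 11 m/s
Time to catch: t = d₀/v_rel = 138/11 = 12.55 s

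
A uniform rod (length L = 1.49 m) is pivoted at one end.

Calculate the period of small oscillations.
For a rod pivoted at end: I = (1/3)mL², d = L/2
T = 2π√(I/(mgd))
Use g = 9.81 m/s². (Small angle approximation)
I/m = (1/3)L² = 0.74 m²; d = L/2 = 0.745 m
T = 2π√(I/(mgd)) = 2π√(0.74/(9.81×0.745)) = 1.999 s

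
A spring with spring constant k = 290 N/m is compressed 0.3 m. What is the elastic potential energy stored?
PE = ½kx² = ½×290×0.3² = 13.05 J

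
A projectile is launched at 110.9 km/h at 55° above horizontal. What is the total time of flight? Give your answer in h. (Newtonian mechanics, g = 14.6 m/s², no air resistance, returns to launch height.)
T = 2v₀sin(θ)/g (with unit conversion) = 0.0009602 h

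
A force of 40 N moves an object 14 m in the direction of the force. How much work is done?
W = Fd = 40×14 = 560.0 J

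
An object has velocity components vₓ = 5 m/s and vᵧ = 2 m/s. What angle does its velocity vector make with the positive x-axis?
θ = arctan(vᵧ/vₓ) = arctan(2/5) = 21.8°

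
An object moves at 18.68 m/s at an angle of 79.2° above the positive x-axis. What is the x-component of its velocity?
vₓ = v cos(θ) = 18.68 × cos(79.2°) = 3.5 m/s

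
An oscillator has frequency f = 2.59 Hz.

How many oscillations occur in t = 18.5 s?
n = f×t = 2.59×18.5 = 47.91 oscillations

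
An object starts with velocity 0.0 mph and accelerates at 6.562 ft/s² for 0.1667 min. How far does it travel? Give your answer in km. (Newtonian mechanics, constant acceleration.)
d = v₀t + ½at² (with unit conversion) = 0.1 km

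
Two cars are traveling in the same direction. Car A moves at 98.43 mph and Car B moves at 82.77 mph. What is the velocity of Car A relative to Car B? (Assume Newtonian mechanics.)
v_rel = v_A - v_B = 98.43 - 82.77 = 15.66 mph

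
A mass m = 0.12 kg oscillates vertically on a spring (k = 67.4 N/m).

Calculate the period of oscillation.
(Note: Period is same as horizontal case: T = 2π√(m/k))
T = 2π√(m/k) = 2π√(0.12/67.4) = 0.2651 s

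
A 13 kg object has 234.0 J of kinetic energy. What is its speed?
KE = ½mv² → v = √(2KE/m) = √(2×234.0/13) = 6.0 m/s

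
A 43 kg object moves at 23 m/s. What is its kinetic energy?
KE = ½mv² = ½×43×23² = 11373.5 J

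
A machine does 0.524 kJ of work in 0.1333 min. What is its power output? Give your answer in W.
P = W/t = 524 J / 7.998 s = 65.52 W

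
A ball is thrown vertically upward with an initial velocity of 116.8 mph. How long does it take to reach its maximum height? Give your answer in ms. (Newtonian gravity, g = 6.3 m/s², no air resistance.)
t_up = v₀/g (with unit conversion) = 8288.0 ms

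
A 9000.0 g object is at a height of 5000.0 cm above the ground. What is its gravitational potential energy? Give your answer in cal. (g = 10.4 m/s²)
PE = mgh = 9 kg × 10.4 m/s² × 50 m = 4680 J = 1119.0 cal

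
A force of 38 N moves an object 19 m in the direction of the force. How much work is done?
W = Fd = 38×19 = 722.0 J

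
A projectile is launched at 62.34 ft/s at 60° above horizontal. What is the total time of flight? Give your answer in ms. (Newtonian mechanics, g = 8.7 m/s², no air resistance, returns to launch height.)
T = 2v₀sin(θ)/g (with unit conversion) = 3783.0 ms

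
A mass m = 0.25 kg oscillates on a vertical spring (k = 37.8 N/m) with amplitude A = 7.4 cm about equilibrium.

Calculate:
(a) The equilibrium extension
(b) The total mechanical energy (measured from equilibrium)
x_eq = mg/k = 0.25×9.81/37.8 = 0.06488 m = 6.488 cm
E = ½kA² = ½×37.8×(0.074)² = 0.1035 J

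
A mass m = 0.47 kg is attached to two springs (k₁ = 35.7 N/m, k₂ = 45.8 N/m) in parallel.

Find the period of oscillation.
k_eq = k₁+k₂ = 81.5 N/m
T = 2π√(m/k_eq) = 2π√(0.47/81.5) = 0.4771 s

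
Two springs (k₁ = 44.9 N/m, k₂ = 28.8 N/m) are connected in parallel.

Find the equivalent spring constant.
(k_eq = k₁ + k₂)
k_eq = k₁ + k₂ = 44.9 + 28.8 = 73.7 N/m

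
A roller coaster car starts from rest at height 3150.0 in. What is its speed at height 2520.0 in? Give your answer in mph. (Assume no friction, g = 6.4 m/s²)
mgh₁ = ½mv₂² + mgh₂ → v₂ = √(2g(h₁−h₂)) = √(2×6.4×(80.01−64.01)) = 14.31 m/s = 32.01 mph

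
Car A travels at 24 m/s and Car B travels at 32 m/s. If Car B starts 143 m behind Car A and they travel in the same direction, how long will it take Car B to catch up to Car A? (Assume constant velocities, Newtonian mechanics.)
Relative speed: v_rel = 32 - 24 = 8 m/s
Time to catch: t = d₀/v_rel = 143/8 = 17.88 s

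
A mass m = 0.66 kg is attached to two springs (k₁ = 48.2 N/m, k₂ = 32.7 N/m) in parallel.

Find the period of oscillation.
k_eq = k₁+k₂ = 80.9 N/m
T = 2π√(m/k_eq) = 2π√(0.66/80.9) = 0.5675 s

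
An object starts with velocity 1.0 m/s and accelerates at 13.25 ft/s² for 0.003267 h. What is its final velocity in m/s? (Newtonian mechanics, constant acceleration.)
v = v₀ + at (with unit conversion) = 48.5 m/s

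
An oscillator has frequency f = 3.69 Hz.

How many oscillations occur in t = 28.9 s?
n = f×t = 3.69×28.9 = 106.6 oscillations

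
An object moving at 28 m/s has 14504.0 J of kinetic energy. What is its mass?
KE = ½mv² → m = 2KE/v² = 2×14504.0/28² = 37.0 kg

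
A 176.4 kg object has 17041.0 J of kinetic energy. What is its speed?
KE = ½mv² → v = √(2KE/m) = √(2×17041.0/176.4) = 13.9 m/s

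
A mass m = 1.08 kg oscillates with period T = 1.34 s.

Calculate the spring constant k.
T = 2π√(m/k) → k = m(2π/T)² = 1.08×(2π/1.34)² = 23.75 N/m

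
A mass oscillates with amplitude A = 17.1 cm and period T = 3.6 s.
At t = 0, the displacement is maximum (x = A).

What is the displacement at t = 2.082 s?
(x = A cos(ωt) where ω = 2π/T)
ω = 2π/T = 2π/3.6 = 1.745 rad/s
x = A cos(ωt) = 17.1×cos(1.745×2.082) = -15.07 cm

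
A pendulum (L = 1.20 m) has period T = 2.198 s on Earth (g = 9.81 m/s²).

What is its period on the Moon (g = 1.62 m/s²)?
T = 2π√(L/g), so T_moon/T_earth = √(g_earth/g_moon)
T_moon = 2π√(1.2/1.62) = 5.408 s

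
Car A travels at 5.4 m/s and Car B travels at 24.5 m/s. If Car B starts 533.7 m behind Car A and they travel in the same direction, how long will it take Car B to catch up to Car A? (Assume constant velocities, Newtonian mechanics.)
Relative speed: v_rel = 24.5 - 5.4 = 19.1 m/s
Time to catch: t = d₀/v_rel = 533.7/19.1 = 27.94 s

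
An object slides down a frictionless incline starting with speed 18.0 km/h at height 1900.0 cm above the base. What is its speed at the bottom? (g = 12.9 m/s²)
½mv₀² + mgh = ½mv² → v = √(v₀² + 2gh) = √(5² + 2×12.9×19) = 22.7 m/s = 81.71 km/h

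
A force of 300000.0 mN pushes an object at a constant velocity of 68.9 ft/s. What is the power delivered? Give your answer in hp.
P = Fv = 300 N × 21 m/s = 6300 W = 8.449 hp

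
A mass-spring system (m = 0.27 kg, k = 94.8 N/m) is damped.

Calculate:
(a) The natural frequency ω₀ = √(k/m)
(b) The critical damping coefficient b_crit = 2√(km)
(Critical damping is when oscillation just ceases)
ω₀ = √(k/m) = √(94.8/0.27) = 18.74 rad/s
b_crit = 2√(km) = 2√(94.8×0.27) = 10.12 kg/s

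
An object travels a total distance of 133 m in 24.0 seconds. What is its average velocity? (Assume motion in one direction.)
v_avg = Δd / Δt = 133 / 24.0 = 5.54 m/s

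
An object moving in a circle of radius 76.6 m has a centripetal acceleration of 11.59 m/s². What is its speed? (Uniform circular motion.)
v = √(a_c × r) = √(11.59 × 76.6) = 29.8 m/s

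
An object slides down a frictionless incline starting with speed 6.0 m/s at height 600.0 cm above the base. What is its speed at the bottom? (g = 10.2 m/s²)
½mv₀² + mgh = ½mv² → v = √(v₀² + 2gh) = √(6² + 2×10.2×6) = 12.59 m/s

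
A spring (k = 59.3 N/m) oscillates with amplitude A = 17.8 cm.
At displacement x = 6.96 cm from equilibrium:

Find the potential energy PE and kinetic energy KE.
E_total = ½kA² = ½×59.3×(0.178)² = 0.9394 J
PE = ½kx² = ½×59.3×(0.0696)² = 0.1436 J
KE = E_total − PE = 0.7958 J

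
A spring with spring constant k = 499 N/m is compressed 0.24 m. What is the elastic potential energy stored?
PE = ½kx² = ½×499×0.24² = 14.37 J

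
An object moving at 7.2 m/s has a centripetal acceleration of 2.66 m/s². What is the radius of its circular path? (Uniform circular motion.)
r = v²/a_c = 7.2²/2.66 = 19.49 m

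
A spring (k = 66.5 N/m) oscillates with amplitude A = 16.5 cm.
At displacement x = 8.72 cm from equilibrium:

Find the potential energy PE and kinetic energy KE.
E_total = ½kA² = ½×66.5×(0.165)² = 0.9052 J
PE = ½kx² = ½×66.5×(0.0872)² = 0.2528 J
KE = E_total − PE = 0.6524 J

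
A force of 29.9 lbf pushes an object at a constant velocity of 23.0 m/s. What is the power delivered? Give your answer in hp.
P = Fv = 133 N × 23 m/s = 3059 W = 4.102 hp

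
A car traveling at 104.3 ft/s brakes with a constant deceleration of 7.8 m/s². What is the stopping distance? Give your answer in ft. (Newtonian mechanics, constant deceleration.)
d = v₀² / (2a) (with unit conversion) = 212.5 ft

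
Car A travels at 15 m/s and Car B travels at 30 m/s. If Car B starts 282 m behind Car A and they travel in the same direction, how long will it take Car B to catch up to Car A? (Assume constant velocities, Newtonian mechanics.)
Relative speed: v_rel = 30 - 15 = 15 m/s
Time to catch: t = d₀/v_rel = 282/15 = 18.8 s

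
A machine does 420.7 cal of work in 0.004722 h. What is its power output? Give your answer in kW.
P = W/t = 1760 J / 17 s = 103.5 W = 0.1035 kW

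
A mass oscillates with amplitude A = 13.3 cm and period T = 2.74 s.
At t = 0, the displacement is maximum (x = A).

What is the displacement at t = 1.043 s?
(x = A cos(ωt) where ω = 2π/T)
ω = 2π/T = 2π/2.74 = 2.293 rad/s
x = A cos(ωt) = 13.3×cos(2.293×1.043) = -9.733 cm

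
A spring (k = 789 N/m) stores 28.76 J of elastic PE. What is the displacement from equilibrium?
PE = ½kx² → x = √(2PE/k) = √(2×28.76/789) = 0.27 m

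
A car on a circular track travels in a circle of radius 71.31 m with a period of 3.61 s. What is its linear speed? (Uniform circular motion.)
v = 2πr/T = 2π×71.31/3.61 = 124.11 m/s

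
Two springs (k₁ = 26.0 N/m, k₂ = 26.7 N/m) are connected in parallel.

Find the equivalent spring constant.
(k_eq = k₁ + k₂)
k_eq = k₁ + k₂ = 26.0 + 26.7 = 52.7 N/m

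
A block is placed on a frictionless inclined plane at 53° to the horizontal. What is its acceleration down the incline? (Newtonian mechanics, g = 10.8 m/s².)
a = g sin(θ) = 10.8 × sin(53°) = 10.8 × 0.7986 = 8.63 m/s²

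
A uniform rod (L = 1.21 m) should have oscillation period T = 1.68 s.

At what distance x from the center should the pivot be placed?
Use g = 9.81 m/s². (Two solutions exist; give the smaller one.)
T = 2π√((L²/12 + x²)/(gx)). Let c = T²g/(4π²) = 0.7013.
x² − cx + L²/12 = 0 → x = (c − √(c² − L²/3))/2 = 0.3197 m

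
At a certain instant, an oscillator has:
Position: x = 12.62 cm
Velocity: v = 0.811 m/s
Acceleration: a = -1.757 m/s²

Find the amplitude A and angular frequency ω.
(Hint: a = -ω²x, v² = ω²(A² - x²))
a = −ω²x → ω = √(|a|/x) = √(1.757/0.1262) = 3.731 rad/s
v² = ω²(A² − x²) → A = √(x² + v²/ω²) = √(0.1262² + 0.811²/3.731²) = 0.2513 m = 25.13 cm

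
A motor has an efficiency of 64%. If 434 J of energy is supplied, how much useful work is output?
W_out = η × W_in = 0.64 × 434 = 277.76 J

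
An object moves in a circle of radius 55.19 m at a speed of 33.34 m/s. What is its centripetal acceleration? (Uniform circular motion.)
a_c = v²/r = 33.34²/55.19 = 1111.56/55.19 = 20.14 m/s²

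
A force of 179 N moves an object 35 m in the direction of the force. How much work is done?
W = Fd = 179×35 = 6265.0 J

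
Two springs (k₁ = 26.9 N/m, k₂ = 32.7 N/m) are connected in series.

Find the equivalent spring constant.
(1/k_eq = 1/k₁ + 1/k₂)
1/k_eq = 1/26.9 + 1/32.7 = 0.067756; k_eq = 14.76 N/m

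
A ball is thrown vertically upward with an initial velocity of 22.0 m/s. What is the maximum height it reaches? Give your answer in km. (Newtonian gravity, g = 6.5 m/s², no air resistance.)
h_max = v₀²/(2g) (with unit conversion) = 0.03723 km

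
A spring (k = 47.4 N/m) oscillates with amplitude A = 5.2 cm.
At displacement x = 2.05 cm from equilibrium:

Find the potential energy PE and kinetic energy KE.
E_total = ½kA² = ½×47.4×(0.052)² = 0.06408 J
PE = ½kx² = ½×47.4×(0.0205)² = 0.00996 J
KE = E_total − PE = 0.05412 J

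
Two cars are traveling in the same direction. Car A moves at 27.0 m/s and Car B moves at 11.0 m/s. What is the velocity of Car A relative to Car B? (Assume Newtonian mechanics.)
v_rel = v_A - v_B = 27.0 - 11.0 = 16.0 m/s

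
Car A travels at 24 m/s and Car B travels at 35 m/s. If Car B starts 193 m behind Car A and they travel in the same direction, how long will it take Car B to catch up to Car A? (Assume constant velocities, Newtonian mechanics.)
Relative speed: v_rel = 35 - 24 = 11 m/s
Time to catch: t = d₀/v_rel = 193/11 = 17.55 s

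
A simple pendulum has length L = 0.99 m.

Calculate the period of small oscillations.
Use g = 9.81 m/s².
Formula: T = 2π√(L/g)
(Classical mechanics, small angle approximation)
T = 2π√(L/g) = 2π√(0.99/9.81) = 1.996 s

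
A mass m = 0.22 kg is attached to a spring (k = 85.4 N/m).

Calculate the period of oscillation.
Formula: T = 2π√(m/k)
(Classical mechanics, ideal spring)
T = 2π√(m/k) = 2π√(0.22/85.4) = 0.3189 s; f = 1/T = 3.136 Hz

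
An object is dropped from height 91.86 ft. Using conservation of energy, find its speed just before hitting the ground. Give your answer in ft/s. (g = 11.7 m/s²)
mgh = ½mv² → v = √(2gh) = √(2×11.7×28) = 25.6 m/s = 83.98 ft/s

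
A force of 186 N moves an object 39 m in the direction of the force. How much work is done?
W = Fd = 186×39 = 7254.0 J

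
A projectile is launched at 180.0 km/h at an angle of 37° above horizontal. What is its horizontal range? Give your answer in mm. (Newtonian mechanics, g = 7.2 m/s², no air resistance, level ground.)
R = v₀² sin(2θ) / g (with unit conversion) = 333800.0 mm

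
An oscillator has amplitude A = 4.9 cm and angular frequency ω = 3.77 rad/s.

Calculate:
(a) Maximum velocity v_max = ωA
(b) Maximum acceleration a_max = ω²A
v_max = ωA = 3.77×0.049 = 0.1847 m/s
a_max = ω²A = 3.77²×0.049 = 0.6964 m/s²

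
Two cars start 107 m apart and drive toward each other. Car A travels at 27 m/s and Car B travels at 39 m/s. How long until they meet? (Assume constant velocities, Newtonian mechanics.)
Combined speed: v_combined = 27 + 39 = 66 m/s
Time to meet: t = d/66 = 107/66 = 1.62 s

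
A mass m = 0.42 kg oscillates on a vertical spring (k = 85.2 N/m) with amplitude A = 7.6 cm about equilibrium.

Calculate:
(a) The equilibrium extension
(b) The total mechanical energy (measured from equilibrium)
x_eq = mg/k = 0.42×9.81/85.2 = 0.04836 m = 4.836 cm
E = ½kA² = ½×85.2×(0.076)² = 0.2461 J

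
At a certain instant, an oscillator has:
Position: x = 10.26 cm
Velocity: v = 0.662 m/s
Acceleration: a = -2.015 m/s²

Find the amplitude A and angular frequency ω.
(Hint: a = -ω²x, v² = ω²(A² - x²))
a = −ω²x → ω = √(|a|/x) = √(2.015/0.1026) = 4.432 rad/s
v² = ω²(A² − x²) → A = √(x² + v²/ω²) = √(0.1026² + 0.662²/4.432²) = 0.1812 m = 18.12 cm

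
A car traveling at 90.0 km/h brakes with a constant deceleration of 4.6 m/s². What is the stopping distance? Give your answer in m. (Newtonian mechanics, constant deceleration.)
d = v₀² / (2a) (with unit conversion) = 67.93 m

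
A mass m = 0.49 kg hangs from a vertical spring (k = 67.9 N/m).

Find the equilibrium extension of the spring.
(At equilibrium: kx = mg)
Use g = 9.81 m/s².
x_eq = mg/k = 0.49×9.81/67.9 = 0.07079 m = 7.079 cm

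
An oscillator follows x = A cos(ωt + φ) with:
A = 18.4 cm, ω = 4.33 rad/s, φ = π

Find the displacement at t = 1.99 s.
x = A cos(ωt + φ) = 18.4×cos(4.33×1.99 + π) = 12.71 cm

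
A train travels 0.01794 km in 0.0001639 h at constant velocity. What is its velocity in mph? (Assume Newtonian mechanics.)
v = d/t (with unit conversion) = 68.01 mph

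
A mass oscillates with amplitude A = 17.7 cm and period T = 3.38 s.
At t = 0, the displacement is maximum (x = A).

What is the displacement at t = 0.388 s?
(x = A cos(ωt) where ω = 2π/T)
ω = 2π/T = 2π/3.38 = 1.859 rad/s
x = A cos(ωt) = 17.7×cos(1.859×0.388) = 13.29 cm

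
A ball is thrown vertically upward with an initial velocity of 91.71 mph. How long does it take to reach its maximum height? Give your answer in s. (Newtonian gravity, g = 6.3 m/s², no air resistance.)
t_up = v₀/g (with unit conversion) = 6.508 s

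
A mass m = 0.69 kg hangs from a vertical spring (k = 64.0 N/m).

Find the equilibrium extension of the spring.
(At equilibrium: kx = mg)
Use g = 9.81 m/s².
x_eq = mg/k = 0.69×9.81/64.0 = 0.1058 m = 10.58 cm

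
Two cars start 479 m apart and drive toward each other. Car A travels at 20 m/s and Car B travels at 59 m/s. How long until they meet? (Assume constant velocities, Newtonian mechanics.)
Combined speed: v_combined = 20 + 59 = 79 m/s
Time to meet: t = d/79 = 479/79 = 6.06 s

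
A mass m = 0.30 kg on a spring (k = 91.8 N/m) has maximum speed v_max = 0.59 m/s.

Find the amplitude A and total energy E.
½mv²_max = ½kA² → A = v_max√(m/k) = 0.59×√(0.3/91.8) = 0.03373 m = 3.373 cm
E = ½mv²_max = ½×0.3×0.59² = 0.05221 J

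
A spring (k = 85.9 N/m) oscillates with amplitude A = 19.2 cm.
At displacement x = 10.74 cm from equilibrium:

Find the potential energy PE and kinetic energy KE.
E_total = ½kA² = ½×85.9×(0.192)² = 1.583 J
PE = ½kx² = ½×85.9×(0.1074)² = 0.4954 J
KE = E_total − PE = 1.088 J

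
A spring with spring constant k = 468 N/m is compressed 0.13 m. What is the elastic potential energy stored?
PE = ½kx² = ½×468×0.13² = 3.955 J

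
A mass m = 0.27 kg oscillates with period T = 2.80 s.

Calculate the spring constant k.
T = 2π√(m/k) → k = m(2π/T)² = 0.27×(2π/2.8)² = 1.36 N/m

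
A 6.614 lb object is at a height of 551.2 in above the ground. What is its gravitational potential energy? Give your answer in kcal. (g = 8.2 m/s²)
PE = mgh = 3 kg × 8.2 m/s² × 14 m = 344.4 J = 0.08232 kcal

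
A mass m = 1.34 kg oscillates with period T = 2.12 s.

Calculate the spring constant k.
T = 2π√(m/k) → k = m(2π/T)² = 1.34×(2π/2.12)² = 11.77 N/m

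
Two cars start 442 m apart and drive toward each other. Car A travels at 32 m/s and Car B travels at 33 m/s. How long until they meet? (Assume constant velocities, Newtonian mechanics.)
Combined speed: v_combined = 32 + 33 = 65 m/s
Time to meet: t = d/65 = 442/65 = 6.8 s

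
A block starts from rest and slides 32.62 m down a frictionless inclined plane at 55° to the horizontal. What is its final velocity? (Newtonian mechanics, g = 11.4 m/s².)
a = g sin(θ) = 11.4 × sin(55°) = 9.34 m/s²
v = √(2ad) = √(2 × 9.34 × 32.62) = 24.68 m/s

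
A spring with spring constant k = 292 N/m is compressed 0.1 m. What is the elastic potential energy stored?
PE = ½kx² = ½×292×0.1² = 1.46 J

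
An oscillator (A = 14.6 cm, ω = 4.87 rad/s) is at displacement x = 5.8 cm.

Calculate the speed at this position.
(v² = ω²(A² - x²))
v = ω√(A² − x²) = 4.87×√(0.146² − 0.058²) = 0.6525 m/s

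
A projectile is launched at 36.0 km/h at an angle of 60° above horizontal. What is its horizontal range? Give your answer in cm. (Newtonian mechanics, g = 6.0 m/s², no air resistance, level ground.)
R = v₀² sin(2θ) / g (with unit conversion) = 1443.0 cm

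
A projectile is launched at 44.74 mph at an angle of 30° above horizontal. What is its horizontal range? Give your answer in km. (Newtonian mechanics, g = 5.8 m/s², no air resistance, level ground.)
R = v₀² sin(2θ) / g (with unit conversion) = 0.05973 km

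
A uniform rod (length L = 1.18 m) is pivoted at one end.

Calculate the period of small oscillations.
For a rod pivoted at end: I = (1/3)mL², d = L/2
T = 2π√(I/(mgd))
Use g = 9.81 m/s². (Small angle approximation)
I/m = (1/3)L² = 0.4641 m²; d = L/2 = 0.59 m
T = 2π√(I/(mgd)) = 2π√(0.4641/(9.81×0.59)) = 1.779 s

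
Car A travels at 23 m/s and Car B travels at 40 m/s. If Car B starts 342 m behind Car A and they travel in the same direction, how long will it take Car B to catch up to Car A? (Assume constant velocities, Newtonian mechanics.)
Relative speed: v_rel = 40 - 23 = 17 m/s
Time to catch: t = d₀/v_rel = 342/17 = 20.12 s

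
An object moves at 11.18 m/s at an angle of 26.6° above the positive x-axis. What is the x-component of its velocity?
vₓ = v cos(θ) = 11.18 × cos(26.6°) = 10.0 m/s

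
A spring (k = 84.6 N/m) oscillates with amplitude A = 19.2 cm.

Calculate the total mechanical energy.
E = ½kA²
E = ½kA² = ½×84.6×(0.192)² = 1.559 J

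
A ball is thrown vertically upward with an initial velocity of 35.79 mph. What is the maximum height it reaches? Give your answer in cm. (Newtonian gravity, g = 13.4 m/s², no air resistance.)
h_max = v₀²/(2g) (with unit conversion) = 955.2 cm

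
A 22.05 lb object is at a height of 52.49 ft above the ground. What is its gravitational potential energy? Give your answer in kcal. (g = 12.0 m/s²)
PE = mgh = 10 kg × 12.0 m/s² × 16 m = 1920 J = 0.4589 kcal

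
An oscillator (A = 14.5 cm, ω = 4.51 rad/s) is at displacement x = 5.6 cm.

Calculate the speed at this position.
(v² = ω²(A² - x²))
v = ω√(A² − x²) = 4.51×√(0.145² − 0.056²) = 0.6032 m/s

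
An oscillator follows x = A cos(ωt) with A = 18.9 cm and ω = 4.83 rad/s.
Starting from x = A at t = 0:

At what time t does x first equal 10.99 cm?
cos(ωt) = x/A = 10.99/18.9 = 0.5815
ωt = arccos(0.5815) = 0.9502 rad
t = 0.9502/4.83 = 0.1967 s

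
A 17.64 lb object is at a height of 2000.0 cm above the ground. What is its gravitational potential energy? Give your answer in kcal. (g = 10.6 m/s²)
PE = mgh = 8.001 kg × 10.6 m/s² × 20 m = 1696 J = 0.4054 kcal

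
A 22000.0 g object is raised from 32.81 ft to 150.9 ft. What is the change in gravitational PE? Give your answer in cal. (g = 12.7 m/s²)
ΔPE = mg(h₂ − h₁) = 22 kg × 12.7 m/s² × (45.99 − 10) m = 1.006e+04 J = 2404.0 cal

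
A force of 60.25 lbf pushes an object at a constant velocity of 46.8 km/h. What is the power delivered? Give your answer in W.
P = Fv = 268 N × 13 m/s = 3484 W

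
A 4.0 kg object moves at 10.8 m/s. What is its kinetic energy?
KE = ½mv² = ½×4.0×10.8² = 233.28 J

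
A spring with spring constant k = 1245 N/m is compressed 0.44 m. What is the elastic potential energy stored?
PE = ½kx² = ½×1245×0.44² = 120.5 J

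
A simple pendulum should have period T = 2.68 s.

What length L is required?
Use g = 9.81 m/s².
T = 2π√(L/g) → L = g(T/2π)² = 9.81×(2.68/2π)² = 1.785 m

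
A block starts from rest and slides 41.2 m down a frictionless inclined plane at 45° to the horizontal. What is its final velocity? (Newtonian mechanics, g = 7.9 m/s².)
a = g sin(θ) = 7.9 × sin(45°) = 5.59 m/s²
v = √(2ad) = √(2 × 5.59 × 41.2) = 21.45 m/s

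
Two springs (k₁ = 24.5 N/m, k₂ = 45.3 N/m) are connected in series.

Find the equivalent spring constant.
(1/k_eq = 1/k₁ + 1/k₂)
1/k_eq = 1/24.5 + 1/45.3 = 0.062891; k_eq = 15.9 N/m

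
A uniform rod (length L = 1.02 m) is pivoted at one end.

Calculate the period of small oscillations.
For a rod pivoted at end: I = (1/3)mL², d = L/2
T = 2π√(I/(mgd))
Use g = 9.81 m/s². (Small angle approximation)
I/m = (1/3)L² = 0.3468 m²; d = L/2 = 0.51 m
T = 2π√(I/(mgd)) = 2π√(0.3468/(9.81×0.51)) = 1.654 s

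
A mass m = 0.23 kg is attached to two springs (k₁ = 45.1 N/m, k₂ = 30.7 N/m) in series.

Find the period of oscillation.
k_eq = k₁k₂/(k₁+k₂) = 18.27 N/m
T = 2π√(m/k_eq) = 2π√(0.23/18.27) = 0.7051 s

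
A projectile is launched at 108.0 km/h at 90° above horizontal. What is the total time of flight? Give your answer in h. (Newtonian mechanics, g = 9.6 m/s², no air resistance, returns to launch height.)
T = 2v₀sin(θ)/g (with unit conversion) = 0.001736 h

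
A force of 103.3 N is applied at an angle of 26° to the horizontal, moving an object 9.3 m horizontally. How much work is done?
W = Fd cosθ = 103.3×9.3×cos(26°) = 863.46 J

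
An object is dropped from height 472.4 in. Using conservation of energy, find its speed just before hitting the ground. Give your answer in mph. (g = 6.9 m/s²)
mgh = ½mv² → v = √(2gh) = √(2×6.9×12) = 12.87 m/s = 28.78 mph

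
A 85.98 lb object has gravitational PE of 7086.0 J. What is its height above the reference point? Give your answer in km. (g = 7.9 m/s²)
PE = mgh → h = PE/(mg) = 7086 J / (39 kg × 7.9 m/s²) = 23 m = 0.023 km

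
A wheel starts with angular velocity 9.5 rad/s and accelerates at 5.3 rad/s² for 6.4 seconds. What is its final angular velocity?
ω = ω₀ + αt = 9.5 + 5.3 × 6.4 = 43.42 rad/s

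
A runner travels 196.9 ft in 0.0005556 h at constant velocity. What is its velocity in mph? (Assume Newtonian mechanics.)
v = d/t (with unit conversion) = 67.12 mph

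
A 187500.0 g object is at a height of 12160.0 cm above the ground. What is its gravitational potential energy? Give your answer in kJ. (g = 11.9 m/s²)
PE = mgh = 187.5 kg × 11.9 m/s² × 121.6 m = 2.713e+05 J = 271.3 kJ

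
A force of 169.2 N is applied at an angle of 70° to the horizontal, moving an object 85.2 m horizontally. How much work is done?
W = Fd cosθ = 169.2×85.2×cos(70°) = 4930.5 J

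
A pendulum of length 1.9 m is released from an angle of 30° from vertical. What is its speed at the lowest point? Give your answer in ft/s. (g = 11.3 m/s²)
h = L(1 − cosθ) = 1.9×(1 − cos30°) = 0.2546 m
v = √(2gh) = √(2×11.3×0.2546) = 2.399 m/s = 7.869 ft/s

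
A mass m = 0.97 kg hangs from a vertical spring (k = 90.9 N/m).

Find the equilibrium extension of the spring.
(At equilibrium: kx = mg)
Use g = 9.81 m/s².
x_eq = mg/k = 0.97×9.81/90.9 = 0.1047 m = 10.47 cm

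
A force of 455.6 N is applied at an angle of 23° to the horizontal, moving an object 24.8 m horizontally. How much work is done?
W = Fd cosθ = 455.6×24.8×cos(23°) = 10401.0 J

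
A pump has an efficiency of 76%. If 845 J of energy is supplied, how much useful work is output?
W_out = η × W_in = 0.76 × 845 = 642.2 J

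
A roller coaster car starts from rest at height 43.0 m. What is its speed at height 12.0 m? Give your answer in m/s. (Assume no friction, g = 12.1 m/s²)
mgh₁ = ½mv₂² + mgh₂ → v₂ = √(2g(h₁−h₂)) = √(2×12.1×(43−12)) = 27.39 m/s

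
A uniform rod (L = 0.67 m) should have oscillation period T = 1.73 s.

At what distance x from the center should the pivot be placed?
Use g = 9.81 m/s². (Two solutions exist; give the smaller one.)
T = 2π√((L²/12 + x²)/(gx)). Let c = T²g/(4π²) = 0.7437.
x² − cx + L²/12 = 0 → x = (c − √(c² − L²/3))/2 = 0.05426 m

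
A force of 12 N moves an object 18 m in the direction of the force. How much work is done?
W = Fd = 12×18 = 216.0 J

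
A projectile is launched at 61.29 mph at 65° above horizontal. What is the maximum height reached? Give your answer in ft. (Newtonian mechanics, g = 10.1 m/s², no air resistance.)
H = v₀²sin²(θ)/(2g) (with unit conversion) = 100.2 ft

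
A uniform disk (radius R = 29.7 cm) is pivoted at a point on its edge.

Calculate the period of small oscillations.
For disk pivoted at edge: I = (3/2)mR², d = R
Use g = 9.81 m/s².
I/m = (3/2)R² = 0.1323 m²; d = R = 0.297 m
T = 2π√((3/2)R²/(gR)) = 2π√(3R/(2g)) = 1.339 s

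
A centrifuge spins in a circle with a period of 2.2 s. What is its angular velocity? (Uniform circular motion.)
ω = 2π/T = 2π/2.2 = 2.856 rad/s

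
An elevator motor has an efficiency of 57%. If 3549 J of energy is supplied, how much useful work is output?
W_out = η × W_in = 0.57 × 3549 = 2022.9 J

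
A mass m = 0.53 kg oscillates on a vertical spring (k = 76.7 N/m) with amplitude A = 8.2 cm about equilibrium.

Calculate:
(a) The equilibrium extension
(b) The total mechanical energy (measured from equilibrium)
x_eq = mg/k = 0.53×9.81/76.7 = 0.06779 m = 6.779 cm
E = ½kA² = ½×76.7×(0.082)² = 0.2579 J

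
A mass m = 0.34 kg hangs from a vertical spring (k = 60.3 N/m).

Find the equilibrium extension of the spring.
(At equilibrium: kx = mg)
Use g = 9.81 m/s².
x_eq = mg/k = 0.34×9.81/60.3 = 0.05531 m = 5.531 cm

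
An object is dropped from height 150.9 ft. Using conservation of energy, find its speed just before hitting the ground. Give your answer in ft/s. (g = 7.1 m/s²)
mgh = ½mv² → v = √(2gh) = √(2×7.1×45.99) = 25.56 m/s = 83.85 ft/s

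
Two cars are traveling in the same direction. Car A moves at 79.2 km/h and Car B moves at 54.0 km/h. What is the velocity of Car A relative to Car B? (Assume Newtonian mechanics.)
v_rel = v_A - v_B = 79.2 - 54.0 = 25.2 km/h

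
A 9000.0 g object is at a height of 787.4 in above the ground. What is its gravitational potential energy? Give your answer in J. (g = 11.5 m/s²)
PE = mgh = 9 kg × 11.5 m/s² × 20 m = 2070 J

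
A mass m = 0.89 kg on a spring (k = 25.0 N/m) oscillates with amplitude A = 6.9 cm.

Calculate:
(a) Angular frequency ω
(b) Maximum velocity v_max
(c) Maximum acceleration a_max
ω = √(k/m) = √(25.0/0.89) = 5.3 rad/s
v_max = ωA = 5.3×0.069 = 0.3657 m/s
a_max = ω²A = 5.3²×0.069 = 1.938 m/s²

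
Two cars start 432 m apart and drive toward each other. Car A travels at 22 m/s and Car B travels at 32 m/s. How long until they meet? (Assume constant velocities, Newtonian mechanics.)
Combined speed: v_combined = 22 + 32 = 54 m/s
Time to meet: t = d/54 = 432/54 = 8.0 s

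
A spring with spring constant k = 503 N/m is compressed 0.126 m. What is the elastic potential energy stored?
PE = ½kx² = ½×503×0.126² = 3.993 J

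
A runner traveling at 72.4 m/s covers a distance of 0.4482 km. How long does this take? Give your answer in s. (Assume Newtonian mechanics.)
t = d/v (with unit conversion) = 6.191 s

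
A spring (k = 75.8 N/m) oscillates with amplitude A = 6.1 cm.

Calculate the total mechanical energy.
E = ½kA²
E = ½kA² = ½×75.8×(0.061)² = 0.141 J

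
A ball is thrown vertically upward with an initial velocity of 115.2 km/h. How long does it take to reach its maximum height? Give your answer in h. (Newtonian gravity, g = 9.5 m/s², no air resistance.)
t_up = v₀/g (with unit conversion) = 0.0009357 h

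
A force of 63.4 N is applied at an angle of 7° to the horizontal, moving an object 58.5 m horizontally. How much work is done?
W = Fd cosθ = 63.4×58.5×cos(7°) = 3681.3 J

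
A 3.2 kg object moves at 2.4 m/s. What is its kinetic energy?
KE = ½mv² = ½×3.2×2.4² = 9.216 J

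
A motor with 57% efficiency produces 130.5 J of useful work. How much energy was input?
W_in = W_out/η = 130.5/0.57 = 228.95 J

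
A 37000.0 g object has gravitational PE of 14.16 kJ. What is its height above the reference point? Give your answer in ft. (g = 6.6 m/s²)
PE = mgh → h = PE/(mg) = 1.416e+04 J / (37 kg × 6.6 m/s²) = 57.99 m = 190.2 ft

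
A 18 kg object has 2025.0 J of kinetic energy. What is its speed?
KE = ½mv² → v = √(2KE/m) = √(2×2025.0/18) = 15.0 m/s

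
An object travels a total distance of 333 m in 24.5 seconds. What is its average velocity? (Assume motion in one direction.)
v_avg = Δd / Δt = 333 / 24.5 = 13.59 m/s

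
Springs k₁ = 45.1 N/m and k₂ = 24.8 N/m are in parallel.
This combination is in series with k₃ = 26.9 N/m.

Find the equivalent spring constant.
k₁₂ = k₁ + k₂ = 69.9 N/m (parallel)
1/k_eq = 1/k₁₂ + 1/k₃ → k_eq = 19.42 N/m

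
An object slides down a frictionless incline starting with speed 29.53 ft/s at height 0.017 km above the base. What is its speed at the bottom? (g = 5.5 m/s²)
½mv₀² + mgh = ½mv² → v = √(v₀² + 2gh) = √(9.001² + 2×5.5×17) = 16.37 m/s = 53.71 ft/s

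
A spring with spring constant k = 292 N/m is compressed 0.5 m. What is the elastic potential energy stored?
PE = ½kx² = ½×292×0.5² = 36.5 J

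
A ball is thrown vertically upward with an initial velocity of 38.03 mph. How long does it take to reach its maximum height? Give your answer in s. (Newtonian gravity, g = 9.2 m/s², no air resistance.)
t_up = v₀/g (with unit conversion) = 1.848 s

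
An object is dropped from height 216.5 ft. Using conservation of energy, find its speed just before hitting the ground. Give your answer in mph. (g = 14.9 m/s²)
mgh = ½mv² → v = √(2gh) = √(2×14.9×65.99) = 44.34 m/s = 99.2 mph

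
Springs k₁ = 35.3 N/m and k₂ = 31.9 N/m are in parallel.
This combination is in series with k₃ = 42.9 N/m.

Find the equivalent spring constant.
k₁₂ = k₁ + k₂ = 67.2 N/m (parallel)
1/k_eq = 1/k₁₂ + 1/k₃ → k_eq = 26.18 N/m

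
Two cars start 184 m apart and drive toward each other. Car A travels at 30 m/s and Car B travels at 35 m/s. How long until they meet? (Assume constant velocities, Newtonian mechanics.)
Combined speed: v_combined = 30 + 35 = 65 m/s
Time to meet: t = d/65 = 184/65 = 2.83 s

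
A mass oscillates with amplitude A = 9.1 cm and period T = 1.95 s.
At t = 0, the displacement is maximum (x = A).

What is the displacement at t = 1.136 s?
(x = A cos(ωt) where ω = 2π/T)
ω = 2π/T = 2π/1.95 = 3.222 rad/s
x = A cos(ωt) = 9.1×cos(3.222×1.136) = -7.903 cm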